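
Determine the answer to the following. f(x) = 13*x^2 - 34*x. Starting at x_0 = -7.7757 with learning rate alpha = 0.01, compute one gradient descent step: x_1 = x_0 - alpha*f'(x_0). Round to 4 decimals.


We compute the gradient at x_0 and apply the update.
f'(x) = 26*x - 34
f'(-7.7757) = 26*-7.7757 - 34 = -236.1682
x_1 = -7.7757 - 0.01*-236.1682 = -5.414


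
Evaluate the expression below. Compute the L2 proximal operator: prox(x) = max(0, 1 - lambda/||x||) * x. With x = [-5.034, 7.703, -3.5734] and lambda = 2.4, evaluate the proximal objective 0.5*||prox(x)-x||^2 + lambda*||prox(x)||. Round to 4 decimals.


Step 1: Compute ||x||.
||x|| = 9.8715
Step 2: Compute scaling factor.
scale = max(0, 1 - 2.4/9.8715) = 0.7569
Step 3: prox(x) = [-3.8101, 5.8302, -2.7046]
||prox(x)|| = 7.4715
Step 4: Proximal objective.
0.5*||prox-x||^2 = 2.88
lambda*||prox|| = 17.9316
Total = 20.8116


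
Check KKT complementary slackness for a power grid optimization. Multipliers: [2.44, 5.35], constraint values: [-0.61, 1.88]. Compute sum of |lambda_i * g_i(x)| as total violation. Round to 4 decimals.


KKT complementary slackness check:
lambda_1 * g_1 = 2.44 * -0.61 = -1.4884
lambda_2 * g_2 = 5.35 * 1.88 = 10.058
Total violation = 1.4884 + 10.058 = 11.5464


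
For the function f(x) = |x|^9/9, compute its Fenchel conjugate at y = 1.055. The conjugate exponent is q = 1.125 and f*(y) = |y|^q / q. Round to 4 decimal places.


The conjugate exponent q satisfies 1/p + 1/q = 1.
p = 9, so q = 9/(9 - 1) = 1.125
|y|^q = 1.055^1.125 = 1.0621
f*(1.055) = 1.0621 / 1.125 = 0.9441


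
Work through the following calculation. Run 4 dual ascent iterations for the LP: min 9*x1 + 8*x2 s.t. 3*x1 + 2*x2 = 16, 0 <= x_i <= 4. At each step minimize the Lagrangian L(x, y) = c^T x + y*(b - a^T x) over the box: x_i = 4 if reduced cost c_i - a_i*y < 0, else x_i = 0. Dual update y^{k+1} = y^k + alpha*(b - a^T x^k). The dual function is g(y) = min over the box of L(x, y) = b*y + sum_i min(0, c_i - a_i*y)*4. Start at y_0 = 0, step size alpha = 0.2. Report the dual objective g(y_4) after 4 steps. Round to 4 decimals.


Dual ascent for LP: min 9*x1 + 8*x2, 3*x1 + 2*x2 = 16, 0 <= x_i <= 4
Step 1: y^k = 0.0, reduced costs: (9.0, 8.0)
  x^k = (0.0, 0.0), subgradient = b - a^T x = 16.0
  y^{k+1} = 0.0 + 0.2*16.0 = 3.2
Step 2: y^k = 3.2, reduced costs: (-0.6, 1.6)
  x^k = (4.0, 0.0), subgradient = b - a^T x = 4.0
  y^{k+1} = 3.2 + 0.2*4.0 = 4.0
Step 3: y^k = 4.0, reduced costs: (-3.0, 0.0)
  x^k = (4.0, 0.0), subgradient = b - a^T x = 4.0
  y^{k+1} = 4.0 + 0.2*4.0 = 4.8
Step 4: y^k = 4.8, reduced costs: (-5.4, -1.6)
  x^k = (4.0, 4.0), subgradient = b - a^T x = -4.0
  y^{k+1} = 4.8 + 0.2*-4.0 = 4.0
Dual objective at y_4 = 4.0: reduced costs (-3.0, 0.0), box minimizer x = (4.0, 0.0)
g(y_4) = b*y + (c1 - a1*y)*x1 + (c2 - a2*y)*x2 = 16*4.0 + (-3.0)*4.0 + 0.0*0.0 = 64.0 - 12.0 + 0.0 = 52.0


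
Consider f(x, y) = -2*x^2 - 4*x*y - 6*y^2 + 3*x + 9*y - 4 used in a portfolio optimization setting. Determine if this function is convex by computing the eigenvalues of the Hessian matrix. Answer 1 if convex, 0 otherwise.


The Hessian of f(x,y) = -2*x^2 - 4*x*y - 6*y^2 + 3*x + 9*y - 4 is:
H = [[-4, -4], [-4, -12]]
Trace = -4 - 12 = -16
Determinant = -4*-12 - (-4)^2 = 32
Discriminant = (-16)^2 - 4*32 = 128.0
Eigenvalues: lambda_1 = -13.6569, lambda_2 = -2.3431
The function is not convex.

0


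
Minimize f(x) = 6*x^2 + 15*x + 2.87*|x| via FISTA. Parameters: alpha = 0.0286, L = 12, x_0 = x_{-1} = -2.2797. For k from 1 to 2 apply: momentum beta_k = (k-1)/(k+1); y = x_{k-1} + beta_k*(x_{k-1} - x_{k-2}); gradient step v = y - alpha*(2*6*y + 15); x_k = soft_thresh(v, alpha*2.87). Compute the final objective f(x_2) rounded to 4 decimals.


FISTA on f(x) = 6*x^2 + 15*x + 2.87*|x|
L = 12, alpha = 0.0286
Iteration 1: beta = 0.0, y = -2.2797 + 0.0*(-2.2797 + 2.2797) = -2.2797
  grad(y) = -12.3564, v = y - alpha*grad = -1.9263
  prox(v) = soft_thresh(-1.9263, 0.0821) = -1.8442
Iteration 2: beta = 0.3333, y = -1.8442 + 0.3333*(-1.8442 + 2.2797) = -1.6991
  grad(y) = -5.3888, v = y - alpha*grad = -1.5449
  prox(v) = soft_thresh(-1.5449, 0.0821) = -1.4629
f(x_2) = 6*(-1.4629)^2 + 15*(-1.4629) + 2.87*|-1.4629| = -4.9047


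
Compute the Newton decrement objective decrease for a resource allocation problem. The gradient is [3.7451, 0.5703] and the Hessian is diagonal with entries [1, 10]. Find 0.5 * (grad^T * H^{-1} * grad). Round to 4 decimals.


Step 1: H is diagonal, so H^(-1) * g = [3.7451, 0.057].
Step 2: g^T H^(-1) g = sum_i g_i^2 / H_ii
  = (3.7451)^2/1 + (0.5703)^2/10
  = 14.0258 + 0.0325 = 14.0583
Step 3: Objective decrease = 0.5 * g^T H^(-1) g = 7.0291


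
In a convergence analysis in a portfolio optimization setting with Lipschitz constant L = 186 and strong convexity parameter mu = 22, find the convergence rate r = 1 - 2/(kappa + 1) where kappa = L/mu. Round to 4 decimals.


Step 1: Compute the condition number.
kappa = L/mu = 186/22 = 8.4545
Step 2: Compute the convergence rate.
r = 1 - 2/(kappa + 1) = 1 - 2*mu/(L + mu) = (L - mu)/(L + mu) = 164/208 = 0.7885


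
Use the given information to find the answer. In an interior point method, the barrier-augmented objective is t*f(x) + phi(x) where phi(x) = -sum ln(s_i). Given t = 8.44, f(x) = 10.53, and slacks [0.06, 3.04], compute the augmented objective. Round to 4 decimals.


Step 1: Compute log-barrier.
ln values: [-2.8134, 1.1119]
phi = -(-2.8134 + 1.1119) = 1.7016
Step 2: Compute augmented objective.
t*f(x) = 8.44*10.53 = 88.8732
Total = 88.8732 + 1.7016 = 90.5748


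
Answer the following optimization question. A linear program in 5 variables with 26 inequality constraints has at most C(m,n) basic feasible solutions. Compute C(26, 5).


Each vertex corresponds to some choice of n active constraints out of m, so the number of vertices is at most C(m, n) = m! / (n!(m-n)!).
m = 26, n = 5
Numerator: 26 * 25 * 24 * 23 * 22
Denominator: 5! = 120
C(26, 5) = 65780


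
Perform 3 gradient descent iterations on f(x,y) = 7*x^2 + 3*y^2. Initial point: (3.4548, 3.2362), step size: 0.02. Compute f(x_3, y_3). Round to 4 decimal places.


Gradient descent on f(x,y) = 7*x^2 + 3*y^2.
Starting point: (3.4548, 3.2362), alpha = 0.02
Step 1: grad_x = 2*7*3.4548 = 48.3672, grad_y = 2*3*3.2362 = 19.4172
  x_1 = 3.4548 - 0.02*48.3672 = 2.4875
  y_1 = 3.2362 - 0.02*19.4172 = 2.8479
Step 2: grad_x = 2*7*2.4875 = 34.8244, grad_y = 2*3*2.8479 = 17.0871
  x_2 = 2.4875 - 0.02*34.8244 = 1.791
  y_2 = 2.8479 - 0.02*17.0871 = 2.5061
Step 3: grad_x = 2*7*1.791 = 25.0736, grad_y = 2*3*2.5061 = 15.0367
  x_3 = 1.791 - 0.02*25.0736 = 1.2895
  y_3 = 2.5061 - 0.02*15.0367 = 2.2054
f(1.2895, 2.2054) = 7*1.2895^2 + 3*2.2054^2 = 26.2307


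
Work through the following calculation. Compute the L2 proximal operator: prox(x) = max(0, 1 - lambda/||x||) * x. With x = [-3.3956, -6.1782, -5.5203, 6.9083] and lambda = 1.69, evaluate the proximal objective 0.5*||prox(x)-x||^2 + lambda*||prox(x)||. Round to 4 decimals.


Step 1: Compute ||x||.
||x|| = 11.3092
Step 2: Compute scaling factor.
scale = max(0, 1 - 1.69/11.3092) = 0.8506
Step 3: prox(x) = [-2.8882, -5.255, -4.6954, 5.876]
||prox(x)|| = 9.6192
Step 4: Proximal objective.
0.5*||prox-x||^2 = 1.4281
lambda*||prox|| = 16.2564
Total = 17.6845


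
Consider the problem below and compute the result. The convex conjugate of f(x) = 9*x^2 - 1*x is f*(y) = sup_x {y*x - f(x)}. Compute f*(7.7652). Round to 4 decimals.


f*(y) = sup_x {y*x - a*x^2 - b*x} = sup_x {(y-b)*x - a*x^2}
FOC: (y - b) - 2a*x = 0 => x* = (y - b)/(2a)
x* = (7.7652 + 1)/(2*9) = 0.487
f*(7.7652) = (y-b)^2/(4a) = (7.7652 + 1)^2/(4*9)
= 76.8287/36 = 2.1341


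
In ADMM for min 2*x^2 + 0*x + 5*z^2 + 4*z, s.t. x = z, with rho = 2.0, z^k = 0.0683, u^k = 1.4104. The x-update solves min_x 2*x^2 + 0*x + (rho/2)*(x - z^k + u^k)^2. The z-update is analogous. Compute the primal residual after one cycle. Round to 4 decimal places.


ADMM iteration with rho = 2.0, z^k = 0.0683, u^k = 1.4104
Step 1: x-update.
Minimize 2*x^2 + 0*x + (2.0/2)*(x - 0.0683 + 1.4104)^2
FOC: (2*2 + 2.0)*x = 0 + 2.0*(0.0683 - 1.4104)
x^{k+1} = -0.4474
Step 2: z-update.
Minimize 5*z^2 + 4*z + (2.0/2)*(-0.4474 - z + 1.4104)^2
FOC: (2*5 + 2.0)*z = -4 + 2.0*(-0.4474 + 1.4104)
z^{k+1} = -0.1728
Step 3: u-update.
u^{k+1} = 1.4104 - 0.4474 + 0.1728 = 1.1359
Step 4: Primal residual = |-0.4474 + 0.1728| = 0.2745


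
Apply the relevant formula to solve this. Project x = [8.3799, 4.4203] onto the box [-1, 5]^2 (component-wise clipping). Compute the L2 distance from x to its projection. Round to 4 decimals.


Project each component onto [-1, 5].
clip(8.3799) = 5.0, clip(4.4203) = 4.4203
Projection = [5.0, 4.4203]
Squared diffs: [11.4237, 0.0]
Distance = sqrt(11.4237) = 3.3799


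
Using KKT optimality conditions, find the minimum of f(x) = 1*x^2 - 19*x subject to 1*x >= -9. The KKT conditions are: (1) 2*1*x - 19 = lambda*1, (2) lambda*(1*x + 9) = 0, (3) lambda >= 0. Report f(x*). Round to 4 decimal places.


Step 1: Try lambda = 0 (constraint inactive).
Stationarity: 2*1*x - 19 = 0
x* = 19/(2*1) = 9.5
Check constraint: 1*9.5 = 9.5 >= -9 -- satisfied.
Step 2: Compute optimal value.
f(x*) = 1*9.5^2 - 19*9.5 = -90.25


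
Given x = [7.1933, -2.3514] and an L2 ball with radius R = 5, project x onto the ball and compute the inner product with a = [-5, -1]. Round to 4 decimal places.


Step 1: Compute ||x|| (intermediates to 6 decimals).
||x|| = sqrt(7.1933^2 + (-2.3514)^2) = 7.567869
Step 2: Project.
Since ||x|| > R, scale = R/||x|| = 5/7.567869 = 0.660688, proj(x) = scale * x
proj(x) = [4.752527, -1.553542]
Step 3: Dot product.
a^T * proj(x) = -5*4.752527 - 1*(-1.553542) = -22.2091


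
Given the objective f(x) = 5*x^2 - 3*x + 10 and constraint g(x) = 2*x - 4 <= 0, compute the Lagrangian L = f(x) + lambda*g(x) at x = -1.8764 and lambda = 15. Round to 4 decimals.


Step 1: Evaluate f(x).
f(-1.8764) = 5*(-1.8764)^2 - 3*(-1.8764) + 10 = 33.2336
Step 2: Evaluate g(x).
g(-1.8764) = 2*-1.8764 - 4 = -7.7528
Step 3: Compute Lagrangian.
L = 33.2336 + 15*-7.7528 = -83.0584


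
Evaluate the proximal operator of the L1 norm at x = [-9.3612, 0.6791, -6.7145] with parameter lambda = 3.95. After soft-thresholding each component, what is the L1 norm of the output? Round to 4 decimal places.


Soft-thresholding with lambda = 3.95:
prox(-9.3612) = sign(-9.3612)*max(|-9.3612| - 3.95, 0) = -5.4112
prox(0.6791) = sign(0.6791)*max(|0.6791| - 3.95, 0) = 0.0
prox(-6.7145) = sign(-6.7145)*max(|-6.7145| - 3.95, 0) = -2.7645
prox(x) = [-5.4112, 0.0, -2.7645]
||prox(x)||_1 = 5.4112 + 0.0 + 2.7645 = 8.1757


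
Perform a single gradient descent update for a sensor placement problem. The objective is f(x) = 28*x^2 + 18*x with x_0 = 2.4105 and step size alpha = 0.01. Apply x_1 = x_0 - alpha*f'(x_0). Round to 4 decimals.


We compute the gradient at x_0 and apply the update.
f'(x) = 56*x + 18
f'(2.4105) = 56*2.4105 + 18 = 152.988
x_1 = 2.4105 - 0.01*152.988 = 0.8806


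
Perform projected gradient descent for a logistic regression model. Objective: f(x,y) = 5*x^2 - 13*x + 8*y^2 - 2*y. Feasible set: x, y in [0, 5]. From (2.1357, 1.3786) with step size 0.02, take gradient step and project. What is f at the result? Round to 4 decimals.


Step 1: Compute gradient at (2.1357, 1.3786).
grad_x = 2*5*2.1357 - 13 = 8.357
grad_y = 2*8*1.3786 - 2 = 20.0576
Step 2: Gradient step.
x_raw = 2.1357 - 0.02*8.357 = 1.9686
y_raw = 1.3786 - 0.02*20.0576 = 0.9774
Step 3: Project onto [0, 5].
x_proj = clip(1.9686) = 1.9686
y_proj = clip(0.9774) = 0.9774
Step 4: Evaluate f.
f(1.9686, 0.9774) = -0.5268


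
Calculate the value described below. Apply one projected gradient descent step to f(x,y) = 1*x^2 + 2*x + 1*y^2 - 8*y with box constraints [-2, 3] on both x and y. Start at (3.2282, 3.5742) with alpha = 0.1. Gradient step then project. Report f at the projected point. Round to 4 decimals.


Step 1: Compute gradient at (3.2282, 3.5742).
grad_x = 2*1*3.2282 + 2 = 8.4564
grad_y = 2*1*3.5742 - 8 = -0.8516
Step 2: Gradient step.
x_raw = 3.2282 - 0.1*8.4564 = 2.3826
y_raw = 3.5742 - 0.1*-0.8516 = 3.6594
Step 3: Project onto [-2, 3].
x_proj = clip(2.3826) = 2.3826
y_proj = clip(3.6594) = 3.0
Step 4: Evaluate f.
f(2.3826, 3.0) = -4.5583


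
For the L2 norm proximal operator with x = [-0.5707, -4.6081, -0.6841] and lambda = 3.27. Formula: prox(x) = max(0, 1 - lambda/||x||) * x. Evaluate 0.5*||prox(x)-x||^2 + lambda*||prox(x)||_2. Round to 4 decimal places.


Step 1: Compute ||x||.
||x|| = 4.6934
Step 2: Compute scaling factor.
scale = max(0, 1 - 3.27/4.6934) = 0.3033
Step 3: prox(x) = [-0.1731, -1.3976, -0.2075]
||prox(x)|| = 1.4234
Step 4: Proximal objective.
0.5*||prox-x||^2 = 5.3465
lambda*||prox|| = 4.6545
Total = 10.0011


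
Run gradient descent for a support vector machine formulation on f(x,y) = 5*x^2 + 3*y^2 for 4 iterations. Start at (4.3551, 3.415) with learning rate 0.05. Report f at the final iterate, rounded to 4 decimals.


Gradient descent on f(x,y) = 5*x^2 + 3*y^2.
Starting point: (4.3551, 3.415), alpha = 0.05
Step 1: grad_x = 2*5*4.3551 = 43.551, grad_y = 2*3*3.415 = 20.49
  x_1 = 4.3551 - 0.05*43.551 = 2.1776
  y_1 = 3.415 - 0.05*20.49 = 2.3905
Step 2: grad_x = 2*5*2.1776 = 21.7755, grad_y = 2*3*2.3905 = 14.343
  x_2 = 2.1776 - 0.05*21.7755 = 1.0888
  y_2 = 2.3905 - 0.05*14.343 = 1.6734
Step 3: grad_x = 2*5*1.0888 = 10.8878, grad_y = 2*3*1.6734 = 10.0401
  x_3 = 1.0888 - 0.05*10.8878 = 0.5444
  y_3 = 1.6734 - 0.05*10.0401 = 1.1713
Step 4: grad_x = 2*5*0.5444 = 5.4439, grad_y = 2*3*1.1713 = 7.0281
  x_4 = 0.5444 - 0.05*5.4439 = 0.2722
  y_4 = 1.1713 - 0.05*7.0281 = 0.8199
f(0.2722, 0.8199) = 5*0.2722^2 + 3*0.8199^2 = 2.3874


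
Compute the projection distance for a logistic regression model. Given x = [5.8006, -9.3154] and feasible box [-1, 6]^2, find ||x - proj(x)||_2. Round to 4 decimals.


Project each component onto [-1, 6].
clip(5.8006) = 5.8006, clip(-9.3154) = -1.0
Projection = [5.8006, -1.0]
Squared diffs: [0.0, 69.1459]
Distance = sqrt(69.1459) = 8.3154


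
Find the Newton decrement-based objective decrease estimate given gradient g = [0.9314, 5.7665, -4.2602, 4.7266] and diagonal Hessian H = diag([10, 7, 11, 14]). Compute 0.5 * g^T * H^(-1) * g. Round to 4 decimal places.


Step 1: H is diagonal, so H^(-1) * g = [0.0931, 0.8238, -0.3873, 0.3376].
Step 2: g^T H^(-1) g = sum_i g_i^2 / H_ii
  = (0.9314)^2/10 + (5.7665)^2/7 + (-4.2602)^2/11 + (4.7266)^2/14
  = 0.0868 + 4.7504 + 1.6499 + 1.5958 = 8.0828
Step 3: Objective decrease = 0.5 * g^T H^(-1) g = 4.0414


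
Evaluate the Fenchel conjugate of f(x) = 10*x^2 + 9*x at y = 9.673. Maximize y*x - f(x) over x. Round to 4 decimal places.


f*(y) = sup_x {y*x - a*x^2 - b*x} = sup_x {(y-b)*x - a*x^2}
FOC: (y - b) - 2a*x = 0 => x* = (y - b)/(2a)
x* = (9.673 - 9)/(2*10) = 0.0337
f*(9.673) = (y-b)^2/(4a) = (9.673 - 9)^2/(4*10)
= 0.4529/40 = 0.0113


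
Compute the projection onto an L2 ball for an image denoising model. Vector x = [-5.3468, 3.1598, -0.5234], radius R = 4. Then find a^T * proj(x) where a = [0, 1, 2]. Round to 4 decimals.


Step 1: Compute ||x|| (intermediates to 6 decimals).
||x|| = sqrt((-5.3468)^2 + 3.1598^2 + (-0.5234)^2) = 6.2327
Step 2: Project.
Since ||x|| > R, scale = R/||x|| = 4/6.2327 = 0.641776, proj(x) = scale * x
proj(x) = [-3.431448, 2.027884, -0.335906]
Step 3: Dot product.
a^T * proj(x) = 0*(-3.431448) + 1*2.027884 + 2*(-0.335906) = 1.3561


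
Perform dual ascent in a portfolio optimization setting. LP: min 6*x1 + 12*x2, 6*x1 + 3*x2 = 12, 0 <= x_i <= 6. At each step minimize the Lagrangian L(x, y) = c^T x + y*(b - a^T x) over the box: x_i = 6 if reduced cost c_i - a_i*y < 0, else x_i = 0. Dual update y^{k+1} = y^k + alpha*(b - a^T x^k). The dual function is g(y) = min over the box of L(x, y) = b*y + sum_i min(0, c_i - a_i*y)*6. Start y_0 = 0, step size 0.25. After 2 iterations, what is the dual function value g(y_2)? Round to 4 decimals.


Dual ascent for LP: min 6*x1 + 12*x2, 6*x1 + 3*x2 = 12, 0 <= x_i <= 6
Step 1: y^k = 0.0, reduced costs: (6.0, 12.0)
  x^k = (0.0, 0.0), subgradient = b - a^T x = 12.0
  y^{k+1} = 0.0 + 0.25*12.0 = 3.0
Step 2: y^k = 3.0, reduced costs: (-12.0, 3.0)
  x^k = (6.0, 0.0), subgradient = b - a^T x = -24.0
  y^{k+1} = 3.0 + 0.25*-24.0 = -3.0
Dual objective at y_2 = -3.0: reduced costs (24.0, 21.0), box minimizer x = (0.0, 0.0)
g(y_2) = b*y + (c1 - a1*y)*x1 + (c2 - a2*y)*x2 = 12*(-3.0) + 24.0*0.0 + 21.0*0.0 = -36.0 + 0.0 + 0.0 = -36.0


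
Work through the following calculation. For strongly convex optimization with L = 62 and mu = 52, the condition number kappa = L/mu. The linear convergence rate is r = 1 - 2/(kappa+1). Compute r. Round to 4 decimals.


Step 1: Compute the condition number.
kappa = L/mu = 62/52 = 1.1923
Step 2: Compute the convergence rate.
r = 1 - 2/(kappa + 1) = 1 - 2*mu/(L + mu) = (L - mu)/(L + mu) = 10/114 = 0.0877


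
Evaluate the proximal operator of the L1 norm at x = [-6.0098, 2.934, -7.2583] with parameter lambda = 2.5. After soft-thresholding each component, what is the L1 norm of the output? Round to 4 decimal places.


Soft-thresholding with lambda = 2.5:
prox(-6.0098) = sign(-6.0098)*max(|-6.0098| - 2.5, 0) = -3.5098
prox(2.934) = sign(2.934)*max(|2.934| - 2.5, 0) = 0.434
prox(-7.2583) = sign(-7.2583)*max(|-7.2583| - 2.5, 0) = -4.7583
prox(x) = [-3.5098, 0.434, -4.7583]
||prox(x)||_1 = 3.5098 + 0.434 + 4.7583 = 8.7021


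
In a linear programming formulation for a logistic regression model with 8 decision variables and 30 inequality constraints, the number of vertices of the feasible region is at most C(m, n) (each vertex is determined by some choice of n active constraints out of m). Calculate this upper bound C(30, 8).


Each vertex corresponds to some choice of n active constraints out of m, so the number of vertices is at most C(m, n) = m! / (n!(m-n)!).
m = 30, n = 8
Numerator: 30 * 29 * 28 * 27 * 26 * 25 * 24 * 23
Denominator: 8! = 40320
C(30, 8) = 5852925


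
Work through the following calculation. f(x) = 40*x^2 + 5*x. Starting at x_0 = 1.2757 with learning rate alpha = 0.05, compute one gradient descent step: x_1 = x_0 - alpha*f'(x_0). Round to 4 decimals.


We compute the gradient at x_0 and apply the update.
f'(x) = 80*x + 5
f'(1.2757) = 80*1.2757 + 5 = 107.056
x_1 = 1.2757 - 0.05*107.056 = -4.0771


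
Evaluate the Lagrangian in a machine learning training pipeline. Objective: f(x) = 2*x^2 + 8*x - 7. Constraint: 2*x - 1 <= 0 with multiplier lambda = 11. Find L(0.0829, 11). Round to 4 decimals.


Step 1: Evaluate f(x).
f(0.0829) = 2*0.0829^2 + 8*0.0829 - 7 = -6.3231
Step 2: Evaluate g(x).
g(0.0829) = 2*0.0829 - 1 = -0.8342
Step 3: Compute Lagrangian.
L = -6.3231 + 11*-0.8342 = -15.4993


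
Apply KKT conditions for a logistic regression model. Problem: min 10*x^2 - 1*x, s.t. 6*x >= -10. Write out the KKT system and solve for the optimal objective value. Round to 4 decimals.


Step 1: Try lambda = 0 (constraint inactive).
Stationarity: 2*10*x - 1 = 0
x* = 1/(2*10) = 0.05
Check constraint: 6*0.05 = 0.3 >= -10 -- satisfied.
Step 2: Compute optimal value.
f(x*) = 10*0.05^2 - 1*0.05 = -0.025


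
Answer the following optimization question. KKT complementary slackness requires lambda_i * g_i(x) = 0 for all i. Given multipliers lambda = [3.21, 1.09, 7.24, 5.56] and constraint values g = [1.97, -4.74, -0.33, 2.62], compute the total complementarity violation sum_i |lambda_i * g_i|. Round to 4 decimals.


KKT complementary slackness check:
lambda_1 * g_1 = 3.21 * 1.97 = 6.3237
lambda_2 * g_2 = 1.09 * -4.74 = -5.1666
lambda_3 * g_3 = 7.24 * -0.33 = -2.3892
lambda_4 * g_4 = 5.56 * 2.62 = 14.5672
Total violation = 6.3237 + 5.1666 + 2.3892 + 14.5672 = 28.4467


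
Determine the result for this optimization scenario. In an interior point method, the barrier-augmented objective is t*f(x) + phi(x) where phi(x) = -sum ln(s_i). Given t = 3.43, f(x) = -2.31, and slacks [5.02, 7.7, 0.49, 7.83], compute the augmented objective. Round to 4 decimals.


Step 1: Compute log-barrier.
ln values: [1.6134, 2.0412, -0.7133, 2.058]
phi = -(1.6134 + 2.0412 - 0.7133 + 2.058) = -4.9993
Step 2: Compute augmented objective.
t*f(x) = 3.43*-2.31 = -7.9233
Total = -7.9233 - 4.9993 = -12.9226


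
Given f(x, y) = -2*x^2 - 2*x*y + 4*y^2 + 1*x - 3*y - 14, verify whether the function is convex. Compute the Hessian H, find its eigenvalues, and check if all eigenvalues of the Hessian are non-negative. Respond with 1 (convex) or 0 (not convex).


The Hessian of f(x,y) = -2*x^2 - 2*x*y + 4*y^2 + 1*x - 3*y - 14 is:
H = [[-4, -2], [-2, 8]]
Trace = -4 + 8 = 4
Determinant = -4*8 - (-2)^2 = -36
Discriminant = (4)^2 - 4*-36 = 160.0
Eigenvalues: lambda_1 = -4.3246, lambda_2 = 8.3246
The function is not convex.

0


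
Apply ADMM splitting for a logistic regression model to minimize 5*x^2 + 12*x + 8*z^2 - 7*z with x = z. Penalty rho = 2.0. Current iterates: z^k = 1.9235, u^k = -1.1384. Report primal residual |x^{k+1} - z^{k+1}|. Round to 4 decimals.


ADMM iteration with rho = 2.0, z^k = 1.9235, u^k = -1.1384
Step 1: x-update.
Minimize 5*x^2 + 12*x + (2.0/2)*(x - 1.9235 - 1.1384)^2
FOC: (2*5 + 2.0)*x = -12 + 2.0*(1.9235 + 1.1384)
x^{k+1} = -0.4897
Step 2: z-update.
Minimize 8*z^2 - 7*z + (2.0/2)*(-0.4897 - z - 1.1384)^2
FOC: (2*8 + 2.0)*z = 7 + 2.0*(-0.4897 - 1.1384)
z^{k+1} = 0.208
Step 3: u-update.
u^{k+1} = -1.1384 - 0.4897 - 0.208 = -1.8361
Step 4: Primal residual = |-0.4897 - 0.208| = 0.6977


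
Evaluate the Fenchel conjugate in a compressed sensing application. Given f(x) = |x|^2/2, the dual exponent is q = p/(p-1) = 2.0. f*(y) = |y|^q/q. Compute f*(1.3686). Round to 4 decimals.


The conjugate exponent q satisfies 1/p + 1/q = 1.
p = 2, so q = 2/(2 - 1) = 2.0
|y|^q = 1.3686^2.0 = 1.8731
f*(1.3686) = 1.8731 / 2.0 = 0.9365


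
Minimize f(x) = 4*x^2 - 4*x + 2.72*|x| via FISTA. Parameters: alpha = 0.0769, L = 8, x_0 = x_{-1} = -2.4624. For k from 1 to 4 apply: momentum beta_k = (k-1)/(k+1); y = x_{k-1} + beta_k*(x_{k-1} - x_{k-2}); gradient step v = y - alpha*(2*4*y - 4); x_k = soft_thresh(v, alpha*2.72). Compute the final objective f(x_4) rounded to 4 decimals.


FISTA on f(x) = 4*x^2 - 4*x + 2.72*|x|
L = 8, alpha = 0.0769
Iteration 1: beta = 0.0, y = -2.4624 + 0.0*(-2.4624 + 2.4624) = -2.4624
  grad(y) = -23.6992, v = y - alpha*grad = -0.6399
  prox(v) = soft_thresh(-0.6399, 0.2092) = -0.4308
Iteration 2: beta = 0.3333, y = -0.4308 + 0.3333*(-0.4308 + 2.4624) = 0.2464
  grad(y) = -2.0284, v = y - alpha*grad = 0.4024
  prox(v) = soft_thresh(0.4024, 0.2092) = 0.1933
Iteration 3: beta = 0.5, y = 0.1933 + 0.5*(0.1933 + 0.4308) = 0.5053
  grad(y) = 0.0422, v = y - alpha*grad = 0.502
  prox(v) = soft_thresh(0.502, 0.2092) = 0.2929
Iteration 4: beta = 0.6, y = 0.2929 + 0.6*(0.2929 - 0.1933) = 0.3526
  grad(y) = -1.179, v = y - alpha*grad = 0.4433
  prox(v) = soft_thresh(0.4433, 0.2092) = 0.2341
f(x_4) = 4*0.2341^2 - 4*0.2341 + 2.72*|0.2341| = -0.0804


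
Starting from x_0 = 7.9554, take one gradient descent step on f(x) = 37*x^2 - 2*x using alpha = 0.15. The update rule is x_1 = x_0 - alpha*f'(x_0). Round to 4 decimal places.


We compute the gradient at x_0 and apply the update.
f'(x) = 74*x - 2
f'(7.9554) = 74*7.9554 - 2 = 586.6996
x_1 = 7.9554 - 0.15*586.6996 = -80.0495


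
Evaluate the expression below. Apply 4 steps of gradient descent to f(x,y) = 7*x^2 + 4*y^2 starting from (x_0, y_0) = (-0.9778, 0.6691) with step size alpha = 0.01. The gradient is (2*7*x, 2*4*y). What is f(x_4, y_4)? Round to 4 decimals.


Gradient descent on f(x,y) = 7*x^2 + 4*y^2.
Starting point: (-0.9778, 0.6691), alpha = 0.01
Step 1: grad_x = 2*7*-0.9778 = -13.6892, grad_y = 2*4*0.6691 = 5.3528
  x_1 = -0.9778 - 0.01*-13.6892 = -0.8409
  y_1 = 0.6691 - 0.01*5.3528 = 0.6156
Step 2: grad_x = 2*7*-0.8409 = -11.7727, grad_y = 2*4*0.6156 = 4.9246
  x_2 = -0.8409 - 0.01*-11.7727 = -0.7232
  y_2 = 0.6156 - 0.01*4.9246 = 0.5663
Step 3: grad_x = 2*7*-0.7232 = -10.1245, grad_y = 2*4*0.5663 = 4.5306
  x_3 = -0.7232 - 0.01*-10.1245 = -0.6219
  y_3 = 0.5663 - 0.01*4.5306 = 0.521
Step 4: grad_x = 2*7*-0.6219 = -8.7071, grad_y = 2*4*0.521 = 4.1682
  x_4 = -0.6219 - 0.01*-8.7071 = -0.5349
  y_4 = 0.521 - 0.01*4.1682 = 0.4793
f(-0.5349, 0.4793) = 7*(-0.5349)^2 + 4*0.4793^2 = 2.9216


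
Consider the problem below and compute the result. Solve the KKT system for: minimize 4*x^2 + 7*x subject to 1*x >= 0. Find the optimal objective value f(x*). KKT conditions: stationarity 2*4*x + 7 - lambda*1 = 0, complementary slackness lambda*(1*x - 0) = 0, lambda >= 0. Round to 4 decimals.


Step 1: Try lambda = 0 (constraint inactive).
x_unc = -7/(2*4) = -0.875
Check: 1*-0.875 = -0.875 < 0 -- violated!
Step 2: Constraint must be active: 1*x = 0
x* = 0/1 = 0.0
lambda = (2*4*0.0 + 7)/1 = 7.0
Step 3: Compute optimal value.
f(x*) = 4*0.0^2 + 7*0.0 = 0.0


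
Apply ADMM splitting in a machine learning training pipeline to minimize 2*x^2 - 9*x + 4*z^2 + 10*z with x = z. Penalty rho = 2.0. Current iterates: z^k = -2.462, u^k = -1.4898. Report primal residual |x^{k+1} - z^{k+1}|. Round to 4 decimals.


ADMM iteration with rho = 2.0, z^k = -2.462, u^k = -1.4898
Step 1: x-update.
Minimize 2*x^2 - 9*x + (2.0/2)*(x + 2.462 - 1.4898)^2
FOC: (2*2 + 2.0)*x = 9 + 2.0*(-2.462 + 1.4898)
x^{k+1} = 1.1759
Step 2: z-update.
Minimize 4*z^2 + 10*z + (2.0/2)*(1.1759 - z - 1.4898)^2
FOC: (2*4 + 2.0)*z = -10 + 2.0*(1.1759 - 1.4898)
z^{k+1} = -1.0628
Step 3: u-update.
u^{k+1} = -1.4898 + 1.1759 + 1.0628 = 0.7489
Step 4: Primal residual = |1.1759 + 1.0628| = 2.2387


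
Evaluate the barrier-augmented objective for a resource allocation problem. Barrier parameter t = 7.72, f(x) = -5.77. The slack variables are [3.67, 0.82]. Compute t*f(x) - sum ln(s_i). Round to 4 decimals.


Step 1: Compute log-barrier.
ln values: [1.3002, -0.1985]
phi = -(1.3002 - 0.1985) = -1.1017
Step 2: Compute augmented objective.
t*f(x) = 7.72*-5.77 = -44.5444
Total = -44.5444 - 1.1017 = -45.6461


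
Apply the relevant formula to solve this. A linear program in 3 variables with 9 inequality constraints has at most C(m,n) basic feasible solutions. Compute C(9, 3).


Each vertex corresponds to some choice of n active constraints out of m, so the number of vertices is at most C(m, n) = m! / (n!(m-n)!).
m = 9, n = 3
Numerator: 9 * 8 * 7
Denominator: 3! = 6
C(9, 3) = 84


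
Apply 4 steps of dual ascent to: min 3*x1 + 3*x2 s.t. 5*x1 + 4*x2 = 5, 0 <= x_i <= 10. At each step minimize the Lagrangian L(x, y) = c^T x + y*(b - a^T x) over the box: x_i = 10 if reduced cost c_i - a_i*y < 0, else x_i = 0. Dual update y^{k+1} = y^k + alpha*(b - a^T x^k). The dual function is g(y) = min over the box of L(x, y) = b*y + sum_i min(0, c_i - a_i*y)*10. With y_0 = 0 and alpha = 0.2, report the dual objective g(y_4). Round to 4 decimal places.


Dual ascent for LP: min 3*x1 + 3*x2, 5*x1 + 4*x2 = 5, 0 <= x_i <= 10
Step 1: y^k = 0.0, reduced costs: (3.0, 3.0)
  x^k = (0.0, 0.0), subgradient = b - a^T x = 5.0
  y^{k+1} = 0.0 + 0.2*5.0 = 1.0
Step 2: y^k = 1.0, reduced costs: (-2.0, -1.0)
  x^k = (10.0, 10.0), subgradient = b - a^T x = -85.0
  y^{k+1} = 1.0 + 0.2*-85.0 = -16.0
Step 3: y^k = -16.0, reduced costs: (83.0, 67.0)
  x^k = (0.0, 0.0), subgradient = b - a^T x = 5.0
  y^{k+1} = -16.0 + 0.2*5.0 = -15.0
Step 4: y^k = -15.0, reduced costs: (78.0, 63.0)
  x^k = (0.0, 0.0), subgradient = b - a^T x = 5.0
  y^{k+1} = -15.0 + 0.2*5.0 = -14.0
Dual objective at y_4 = -14.0: reduced costs (73.0, 59.0), box minimizer x = (0.0, 0.0)
g(y_4) = b*y + (c1 - a1*y)*x1 + (c2 - a2*y)*x2 = 5*(-14.0) + 73.0*0.0 + 59.0*0.0 = -70.0 + 0.0 + 0.0 = -70.0


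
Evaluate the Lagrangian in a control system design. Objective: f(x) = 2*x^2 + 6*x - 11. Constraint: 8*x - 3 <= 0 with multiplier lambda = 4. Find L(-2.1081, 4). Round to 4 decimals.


Step 1: Evaluate f(x).
f(-2.1081) = 2*(-2.1081)^2 + 6*(-2.1081) - 11 = -14.7604
Step 2: Evaluate g(x).
g(-2.1081) = 8*-2.1081 - 3 = -19.8648
Step 3: Compute Lagrangian.
L = -14.7604 + 4*-19.8648 = -94.2196


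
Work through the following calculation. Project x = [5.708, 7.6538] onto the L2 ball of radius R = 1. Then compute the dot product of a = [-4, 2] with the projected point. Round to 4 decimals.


Step 1: Compute ||x|| (intermediates to 6 decimals).
||x|| = sqrt(5.708^2 + 7.6538^2) = 9.547875
Step 2: Project.
Since ||x|| > R, scale = R/||x|| = 1/9.547875 = 0.104735, proj(x) = scale * x
proj(x) = [0.597827, 0.801621]
Step 3: Dot product.
a^T * proj(x) = -4*0.597827 + 2*0.801621 = -0.7881


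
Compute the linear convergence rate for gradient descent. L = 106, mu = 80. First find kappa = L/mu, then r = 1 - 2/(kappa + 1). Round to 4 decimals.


Step 1: Compute the condition number.
kappa = L/mu = 106/80 = 1.325
Step 2: Compute the convergence rate.
r = 1 - 2/(kappa + 1) = 1 - 2*mu/(L + mu) = (L - mu)/(L + mu) = 26/186 = 0.1398


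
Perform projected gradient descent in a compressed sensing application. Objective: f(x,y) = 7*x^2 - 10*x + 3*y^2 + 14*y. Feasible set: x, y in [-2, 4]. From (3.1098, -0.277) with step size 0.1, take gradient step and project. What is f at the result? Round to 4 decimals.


Step 1: Compute gradient at (3.1098, -0.277).
grad_x = 2*7*3.1098 - 10 = 33.5372
grad_y = 2*3*-0.277 + 14 = 12.338
Step 2: Gradient step.
x_raw = 3.1098 - 0.1*33.5372 = -0.2439
y_raw = -0.277 - 0.1*12.338 = -1.5108
Step 3: Project onto [-2, 4].
x_proj = clip(-0.2439) = -0.2439
y_proj = clip(-1.5108) = -1.5108
Step 4: Evaluate f.
f(-0.2439, -1.5108) = -11.448


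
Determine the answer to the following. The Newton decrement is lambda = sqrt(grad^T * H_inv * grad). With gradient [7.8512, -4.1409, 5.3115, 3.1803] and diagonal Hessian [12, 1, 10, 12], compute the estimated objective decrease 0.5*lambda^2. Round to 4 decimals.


Step 1: H is diagonal, so H^(-1) * g = [0.6543, -4.1409, 0.5312, 0.265].
Step 2: g^T H^(-1) g = sum_i g_i^2 / H_ii
  = (7.8512)^2/12 + (-4.1409)^2/1 + (5.3115)^2/10 + (3.1803)^2/12
  = 5.1368 + 17.1471 + 2.8212 + 0.8429 = 25.9479
Step 3: Objective decrease = 0.5 * g^T H^(-1) g = 12.9739


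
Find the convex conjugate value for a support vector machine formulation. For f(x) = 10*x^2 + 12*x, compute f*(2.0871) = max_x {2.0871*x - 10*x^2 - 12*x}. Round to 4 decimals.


f*(y) = sup_x {y*x - a*x^2 - b*x} = sup_x {(y-b)*x - a*x^2}
FOC: (y - b) - 2a*x = 0 => x* = (y - b)/(2a)
x* = (2.0871 - 12)/(2*10) = -0.4956
f*(2.0871) = (y-b)^2/(4a) = (2.0871 - 12)^2/(4*10)
= 98.2656/40 = 2.4566


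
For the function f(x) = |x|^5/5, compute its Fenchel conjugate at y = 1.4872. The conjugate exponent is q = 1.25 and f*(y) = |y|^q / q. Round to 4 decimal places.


The conjugate exponent q satisfies 1/p + 1/q = 1.
p = 5, so q = 5/(5 - 1) = 1.25
|y|^q = 1.4872^1.25 = 1.6423
f*(1.4872) = 1.6423 / 1.25 = 1.3139


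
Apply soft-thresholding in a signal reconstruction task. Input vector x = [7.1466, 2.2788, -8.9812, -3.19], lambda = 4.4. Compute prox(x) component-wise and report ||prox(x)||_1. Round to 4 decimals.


Soft-thresholding with lambda = 4.4:
prox(7.1466) = sign(7.1466)*max(|7.1466| - 4.4, 0) = 2.7466
prox(2.2788) = sign(2.2788)*max(|2.2788| - 4.4, 0) = 0.0
prox(-8.9812) = sign(-8.9812)*max(|-8.9812| - 4.4, 0) = -4.5812
prox(-3.19) = sign(-3.19)*max(|-3.19| - 4.4, 0) = 0.0
prox(x) = [2.7466, 0.0, -4.5812, 0.0]
||prox(x)||_1 = 2.7466 + 0.0 + 4.5812 + 0.0 = 7.3278


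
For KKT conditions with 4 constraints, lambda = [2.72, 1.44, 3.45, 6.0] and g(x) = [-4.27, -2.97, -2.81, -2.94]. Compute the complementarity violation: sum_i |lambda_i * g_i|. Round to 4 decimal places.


KKT complementary slackness check:
lambda_1 * g_1 = 2.72 * -4.27 = -11.6144
lambda_2 * g_2 = 1.44 * -2.97 = -4.2768
lambda_3 * g_3 = 3.45 * -2.81 = -9.6945
lambda_4 * g_4 = 6.0 * -2.94 = -17.64
Total violation = 11.6144 + 4.2768 + 9.6945 + 17.64 = 43.2257


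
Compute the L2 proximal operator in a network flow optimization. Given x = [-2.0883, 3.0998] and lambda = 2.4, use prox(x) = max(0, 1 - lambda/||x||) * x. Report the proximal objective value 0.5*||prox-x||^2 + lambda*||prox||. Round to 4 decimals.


Step 1: Compute ||x||.
||x|| = 3.7376
Step 2: Compute scaling factor.
scale = max(0, 1 - 2.4/3.7376) = 0.3579
Step 3: prox(x) = [-0.7474, 1.1094]
||prox(x)|| = 1.3376
Step 4: Proximal objective.
0.5*||prox-x||^2 = 2.88
lambda*||prox|| = 3.2102
Total = 6.0903


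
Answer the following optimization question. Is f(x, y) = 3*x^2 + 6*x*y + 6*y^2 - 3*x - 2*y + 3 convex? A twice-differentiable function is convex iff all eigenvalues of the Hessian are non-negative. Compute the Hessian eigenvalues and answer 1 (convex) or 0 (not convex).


The Hessian of f(x,y) = 3*x^2 + 6*x*y + 6*y^2 - 3*x - 2*y + 3 is:
H = [[6, 6], [6, 12]]
Trace = 6 + 12 = 18
Determinant = 6*12 - (6)^2 = 36
Discriminant = (18)^2 - 4*36 = 180.0
Eigenvalues: lambda_1 = 2.2918, lambda_2 = 15.7082
The function is convex.

1


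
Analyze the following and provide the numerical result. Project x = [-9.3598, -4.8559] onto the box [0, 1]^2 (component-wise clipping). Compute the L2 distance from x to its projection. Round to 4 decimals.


Project each component onto [0, 1].
clip(-9.3598) = 0.0, clip(-4.8559) = 0.0
Projection = [0.0, 0.0]
Squared diffs: [87.6059, 23.5798]
Distance = sqrt(111.1857) = 10.5445


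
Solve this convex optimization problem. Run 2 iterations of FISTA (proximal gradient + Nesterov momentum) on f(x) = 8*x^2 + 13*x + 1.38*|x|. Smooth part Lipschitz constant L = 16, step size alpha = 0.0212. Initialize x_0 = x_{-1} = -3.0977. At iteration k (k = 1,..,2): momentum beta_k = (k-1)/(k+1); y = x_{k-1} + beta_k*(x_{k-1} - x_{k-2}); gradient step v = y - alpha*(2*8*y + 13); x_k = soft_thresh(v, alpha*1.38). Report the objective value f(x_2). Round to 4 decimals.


FISTA on f(x) = 8*x^2 + 13*x + 1.38*|x|
L = 16, alpha = 0.0212
Iteration 1: beta = 0.0, y = -3.0977 + 0.0*(-3.0977 + 3.0977) = -3.0977
  grad(y) = -36.5632, v = y - alpha*grad = -2.3226
  prox(v) = soft_thresh(-2.3226, 0.0293) = -2.2933
Iteration 2: beta = 0.3333, y = -2.2933 + 0.3333*(-2.2933 + 3.0977) = -2.0252
  grad(y) = -19.4028, v = y - alpha*grad = -1.6138
  prox(v) = soft_thresh(-1.6138, 0.0293) = -1.5846
f(x_2) = 8*(-1.5846)^2 + 13*(-1.5846) + 1.38*|-1.5846| = 1.6743


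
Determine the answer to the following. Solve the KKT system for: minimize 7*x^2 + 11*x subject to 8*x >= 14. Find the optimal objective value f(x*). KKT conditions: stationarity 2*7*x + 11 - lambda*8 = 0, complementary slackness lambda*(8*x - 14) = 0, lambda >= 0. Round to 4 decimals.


Step 1: Try lambda = 0 (constraint inactive).
x_unc = -11/(2*7) = -0.7857
Check: 8*-0.7857 = -6.2856 < 14 -- violated!
Step 2: Constraint must be active: 8*x = 14
x* = 14/8 = 1.75
lambda = (2*7*1.75 + 11)/8 = 4.4375
Step 3: Compute optimal value.
f(x*) = 7*1.75^2 + 11*1.75 = 40.6875


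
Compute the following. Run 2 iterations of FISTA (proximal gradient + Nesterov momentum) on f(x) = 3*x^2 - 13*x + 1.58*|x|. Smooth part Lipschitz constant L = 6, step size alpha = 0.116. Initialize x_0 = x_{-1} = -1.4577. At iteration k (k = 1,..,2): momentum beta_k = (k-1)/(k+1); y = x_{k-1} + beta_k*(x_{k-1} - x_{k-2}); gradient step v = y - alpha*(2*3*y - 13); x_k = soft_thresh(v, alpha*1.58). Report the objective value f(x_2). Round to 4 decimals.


FISTA on f(x) = 3*x^2 - 13*x + 1.58*|x|
L = 6, alpha = 0.116
Iteration 1: beta = 0.0, y = -1.4577 + 0.0*(-1.4577 + 1.4577) = -1.4577
  grad(y) = -21.7462, v = y - alpha*grad = 1.0649
  prox(v) = soft_thresh(1.0649, 0.1833) = 0.8816
Iteration 2: beta = 0.3333, y = 0.8816 + 0.3333*(0.8816 + 1.4577) = 1.6613
  grad(y) = -3.032, v = y - alpha*grad = 2.013
  prox(v) = soft_thresh(2.013, 0.1833) = 1.8298
f(x_2) = 3*1.8298^2 - 13*1.8298 + 1.58*|1.8298| = -10.8518


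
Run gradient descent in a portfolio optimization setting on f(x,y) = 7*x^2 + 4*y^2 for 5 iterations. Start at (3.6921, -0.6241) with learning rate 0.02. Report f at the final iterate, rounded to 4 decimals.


Gradient descent on f(x,y) = 7*x^2 + 4*y^2.
Starting point: (3.6921, -0.6241), alpha = 0.02
Step 1: grad_x = 2*7*3.6921 = 51.6894, grad_y = 2*4*-0.6241 = -4.9928
  x_1 = 3.6921 - 0.02*51.6894 = 2.6583
  y_1 = -0.6241 - 0.02*-4.9928 = -0.5242
Step 2: grad_x = 2*7*2.6583 = 37.2164, grad_y = 2*4*-0.5242 = -4.194
  x_2 = 2.6583 - 0.02*37.2164 = 1.914
  y_2 = -0.5242 - 0.02*-4.194 = -0.4404
Step 3: grad_x = 2*7*1.914 = 26.7958, grad_y = 2*4*-0.4404 = -3.5229
  x_3 = 1.914 - 0.02*26.7958 = 1.3781
  y_3 = -0.4404 - 0.02*-3.5229 = -0.3699
Step 4: grad_x = 2*7*1.3781 = 19.293, grad_y = 2*4*-0.3699 = -2.9593
  x_4 = 1.3781 - 0.02*19.293 = 0.9922
  y_4 = -0.3699 - 0.02*-2.9593 = -0.3107
Step 5: grad_x = 2*7*0.9922 = 13.8909, grad_y = 2*4*-0.3107 = -2.4858
  x_5 = 0.9922 - 0.02*13.8909 = 0.7144
  y_5 = -0.3107 - 0.02*-2.4858 = -0.261
f(0.7144, -0.261) = 7*0.7144^2 + 4*(-0.261)^2 = 3.845


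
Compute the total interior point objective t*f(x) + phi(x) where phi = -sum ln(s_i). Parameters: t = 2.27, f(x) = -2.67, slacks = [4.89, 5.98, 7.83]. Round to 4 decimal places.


Step 1: Compute log-barrier.
ln values: [1.5872, 1.7884, 2.058]
phi = -(1.5872 + 1.7884 + 2.058) = -5.4336
Step 2: Compute augmented objective.
t*f(x) = 2.27*-2.67 = -6.0609
Total = -6.0609 - 5.4336 = -11.4945


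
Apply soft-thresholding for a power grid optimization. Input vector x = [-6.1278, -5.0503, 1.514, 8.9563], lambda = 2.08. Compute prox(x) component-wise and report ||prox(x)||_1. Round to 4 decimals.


Soft-thresholding with lambda = 2.08:
prox(-6.1278) = sign(-6.1278)*max(|-6.1278| - 2.08, 0) = -4.0478
prox(-5.0503) = sign(-5.0503)*max(|-5.0503| - 2.08, 0) = -2.9703
prox(1.514) = sign(1.514)*max(|1.514| - 2.08, 0) = 0.0
prox(8.9563) = sign(8.9563)*max(|8.9563| - 2.08, 0) = 6.8763
prox(x) = [-4.0478, -2.9703, 0.0, 6.8763]
||prox(x)||_1 = 4.0478 + 2.9703 + 0.0 + 6.8763 = 13.8944


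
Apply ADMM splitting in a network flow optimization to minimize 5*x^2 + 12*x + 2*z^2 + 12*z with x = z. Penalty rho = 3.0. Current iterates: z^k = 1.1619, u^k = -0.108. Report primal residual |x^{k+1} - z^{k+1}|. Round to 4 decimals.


ADMM iteration with rho = 3.0, z^k = 1.1619, u^k = -0.108
Step 1: x-update.
Minimize 5*x^2 + 12*x + (3.0/2)*(x - 1.1619 - 0.108)^2
FOC: (2*5 + 3.0)*x = -12 + 3.0*(1.1619 + 0.108)
x^{k+1} = -0.63
Step 2: z-update.
Minimize 2*z^2 + 12*z + (3.0/2)*(-0.63 - z - 0.108)^2
FOC: (2*2 + 3.0)*z = -12 + 3.0*(-0.63 - 0.108)
z^{k+1} = -2.0306
Step 3: u-update.
u^{k+1} = -0.108 - 0.63 + 2.0306 = 1.2926
Step 4: Primal residual = |-0.63 + 2.0306| = 1.4006


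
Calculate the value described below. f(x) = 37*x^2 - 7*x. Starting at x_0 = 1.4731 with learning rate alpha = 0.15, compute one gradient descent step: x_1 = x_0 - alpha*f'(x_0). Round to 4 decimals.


We compute the gradient at x_0 and apply the update.
f'(x) = 74*x - 7
f'(1.4731) = 74*1.4731 - 7 = 102.0094
x_1 = 1.4731 - 0.15*102.0094 = -13.8283


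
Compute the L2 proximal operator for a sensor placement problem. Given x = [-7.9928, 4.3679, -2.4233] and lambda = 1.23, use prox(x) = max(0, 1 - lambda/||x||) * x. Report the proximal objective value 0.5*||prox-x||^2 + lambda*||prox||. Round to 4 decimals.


Step 1: Compute ||x||.
||x|| = 9.4253
Step 2: Compute scaling factor.
scale = max(0, 1 - 1.23/9.4253) = 0.8695
Step 3: prox(x) = [-6.9497, 3.7979, -2.1071]
||prox(x)|| = 8.1953
Step 4: Proximal objective.
0.5*||prox-x||^2 = 0.7565
lambda*||prox|| = 10.0802
Total = 10.8366


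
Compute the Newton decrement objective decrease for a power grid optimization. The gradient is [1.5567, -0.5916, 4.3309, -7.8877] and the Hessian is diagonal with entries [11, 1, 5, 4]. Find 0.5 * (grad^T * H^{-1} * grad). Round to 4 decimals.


Step 1: H is diagonal, so H^(-1) * g = [0.1415, -0.5916, 0.8662, -1.9719].
Step 2: g^T H^(-1) g = sum_i g_i^2 / H_ii
  = (1.5567)^2/11 + (-0.5916)^2/1 + (4.3309)^2/5 + (-7.8877)^2/4
  = 0.2203 + 0.35 + 3.7513 + 15.554 = 19.8756
Step 3: Objective decrease = 0.5 * g^T H^(-1) g = 9.9378


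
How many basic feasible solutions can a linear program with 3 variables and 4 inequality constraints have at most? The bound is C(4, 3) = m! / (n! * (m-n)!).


Each vertex corresponds to some choice of n active constraints out of m, so the number of vertices is at most C(m, n) = m! / (n!(m-n)!).
m = 4, n = 3
Numerator: 4 * 3 * 2
Denominator: 3! = 6
C(4, 3) = 4
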